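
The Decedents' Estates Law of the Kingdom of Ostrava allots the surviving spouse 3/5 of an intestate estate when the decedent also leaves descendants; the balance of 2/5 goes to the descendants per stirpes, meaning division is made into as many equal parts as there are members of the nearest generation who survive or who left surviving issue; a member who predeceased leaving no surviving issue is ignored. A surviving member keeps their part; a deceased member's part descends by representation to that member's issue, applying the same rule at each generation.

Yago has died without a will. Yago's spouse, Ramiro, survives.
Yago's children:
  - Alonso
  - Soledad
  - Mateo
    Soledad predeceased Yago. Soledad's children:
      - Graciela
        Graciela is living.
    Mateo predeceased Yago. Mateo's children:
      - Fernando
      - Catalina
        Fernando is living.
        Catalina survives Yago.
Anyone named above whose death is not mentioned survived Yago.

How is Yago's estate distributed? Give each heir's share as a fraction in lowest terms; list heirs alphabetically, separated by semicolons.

Ramiro, as surviving spouse, takes 3/5.
The remaining 2/5 passes to Yago's descendants per stirpes.
The 2/5 is divided into 3 equal shares of 2/15 among Alonso, Soledad, Mateo.
Alonso is living and takes 2/15.
Soledad predeceased; the 2/15 allotted to Soledad's branch passes to Soledad's issue by representation.
Graciela is the sole taker at this level and receives the full 2/15.
Mateo predeceased; the 2/15 allotted to Mateo's branch passes to Mateo's issue by representation.
The 2/15 is divided into 2 equal shares of 1/15 among Fernando, Catalina.
Fernando is living and takes 1/15.
Catalina is living and takes 1/15.

Alonso 2/15; Catalina 1/15; Fernando 1/15; Graciela 2/15; Ramiro 3/5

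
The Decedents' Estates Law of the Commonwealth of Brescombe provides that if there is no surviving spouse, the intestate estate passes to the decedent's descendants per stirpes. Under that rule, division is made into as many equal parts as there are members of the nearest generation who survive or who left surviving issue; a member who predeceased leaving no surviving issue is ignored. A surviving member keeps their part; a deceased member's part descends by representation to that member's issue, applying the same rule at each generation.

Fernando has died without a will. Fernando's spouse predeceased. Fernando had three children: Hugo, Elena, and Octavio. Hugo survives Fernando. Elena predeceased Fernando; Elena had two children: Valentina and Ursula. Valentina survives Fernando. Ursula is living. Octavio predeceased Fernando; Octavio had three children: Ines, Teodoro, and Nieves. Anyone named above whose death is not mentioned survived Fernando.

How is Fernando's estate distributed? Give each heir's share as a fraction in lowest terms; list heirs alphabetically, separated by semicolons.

There is no surviving spouse, so the entire estate passes to Fernando's descendants per stirpes.
The estate is divided into 3 equal shares of 1/3 among Hugo, Elena, Octavio.
Hugo is living and takes 1/3.
Elena predeceased; the 1/3 allotted to Elena's branch passes to Elena's issue by representation.
The 1/3 is divided into 2 equal shares of 1/6 among Valentina, Ursula.
Valentina is living and takes 1/6.
Ursula is living and takes 1/6.
Octavio predeceased; the 1/3 allotted to Octavio's branch passes to Octavio's issue by representation.
The 1/3 is divided into 3 equal shares of 1/9 among Ines, Teodoro, Nieves.
Ines is living and takes 1/9.
Teodoro is living and takes 1/9.
Nieves is living and takes 1/9.

Hugo 1/3; Ines 1/9; Nieves 1/9; Teodoro 1/9; Ursula 1/6; Valentina 1/6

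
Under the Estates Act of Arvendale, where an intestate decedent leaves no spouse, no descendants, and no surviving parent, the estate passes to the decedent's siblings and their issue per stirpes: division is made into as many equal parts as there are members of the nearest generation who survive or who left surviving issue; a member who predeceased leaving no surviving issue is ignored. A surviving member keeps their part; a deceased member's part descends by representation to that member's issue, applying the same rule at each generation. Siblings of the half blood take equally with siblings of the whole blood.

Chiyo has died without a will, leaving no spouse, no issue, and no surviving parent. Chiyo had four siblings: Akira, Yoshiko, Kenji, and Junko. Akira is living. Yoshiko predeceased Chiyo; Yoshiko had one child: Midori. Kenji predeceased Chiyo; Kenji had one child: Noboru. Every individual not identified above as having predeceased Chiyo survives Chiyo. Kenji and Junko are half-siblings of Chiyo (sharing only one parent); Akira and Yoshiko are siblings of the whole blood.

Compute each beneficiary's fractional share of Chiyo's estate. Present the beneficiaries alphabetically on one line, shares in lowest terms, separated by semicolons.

No spouse, descendants, or parent survives, so the estate passes to Chiyo's siblings per stirpes.
Half-blood and whole-blood siblings take equally under the stated rule.
The estate is divided into 4 equal shares of 1/4 among Akira, Yoshiko, Kenji, Junko.
Akira is living and takes 1/4.
Yoshiko predeceased; the 1/4 allotted to Yoshiko's branch passes to Yoshiko's issue by representation.
Midori is the sole taker at this level and receives the full 1/4.
Kenji predeceased; the 1/4 allotted to Kenji's branch passes to Kenji's issue by representation.
Noboru is the sole taker at this level and receives the full 1/4.
Junko is living and takes 1/4.

Akira 1/4; Junko 1/4; Midori 1/4; Noboru 1/4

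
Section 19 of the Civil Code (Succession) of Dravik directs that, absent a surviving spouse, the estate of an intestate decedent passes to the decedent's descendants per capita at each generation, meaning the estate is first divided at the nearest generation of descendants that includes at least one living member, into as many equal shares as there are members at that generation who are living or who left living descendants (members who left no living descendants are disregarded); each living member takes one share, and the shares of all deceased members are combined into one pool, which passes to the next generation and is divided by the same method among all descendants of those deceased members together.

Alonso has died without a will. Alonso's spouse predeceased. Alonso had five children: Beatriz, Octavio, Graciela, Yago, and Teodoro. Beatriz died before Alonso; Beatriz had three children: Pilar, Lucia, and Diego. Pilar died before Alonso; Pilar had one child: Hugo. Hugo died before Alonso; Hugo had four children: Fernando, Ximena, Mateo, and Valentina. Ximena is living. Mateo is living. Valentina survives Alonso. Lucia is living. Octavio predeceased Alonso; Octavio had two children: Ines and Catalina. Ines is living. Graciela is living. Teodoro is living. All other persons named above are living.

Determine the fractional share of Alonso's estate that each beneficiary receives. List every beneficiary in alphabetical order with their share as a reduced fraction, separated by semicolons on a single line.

Catalina 2/25; Diego 2/25; Fernando 1/50; Graciela 1/5; Ines 2/25; Lucia 2/25; Mateo 1/50; Teodoro 1/5; Valentina 1/50; Ximena 1/50; Yago 1/5

There is no surviving spouse, so the entire estate passes to Alonso's descendants per capita at each generation.
At generation 1 (Beatriz, Octavio, Graciela, Yago, Teodoro) there are 5 shares of (1)/5 = 1/5 each.
Living: Graciela, Yago, and Teodoro — each takes 1/5.
Deceased: Beatriz and Octavio. Their combined 2/5 is pooled and carried to generation 2.
At generation 2 (Pilar, Lucia, Diego, Ines, Catalina) there are 5 shares of (2/5)/5 = 2/25 each.
Living: Lucia, Diego, Ines, and Catalina — each takes 2/25.
Deceased: Pilar. That 2/25 share is carried to generation 3.
At generation 3 (Hugo) there are 1 shares of (2/25)/1 = 2/25 each.
Deceased: Hugo. That 2/25 share is carried to generation 4.
At generation 4 (Fernando, Ximena, Mateo, Valentina) there are 4 shares of (2/25)/4 = 1/50 each.
Living: Fernando, Ximena, Mateo, and Valentina — each takes 1/50.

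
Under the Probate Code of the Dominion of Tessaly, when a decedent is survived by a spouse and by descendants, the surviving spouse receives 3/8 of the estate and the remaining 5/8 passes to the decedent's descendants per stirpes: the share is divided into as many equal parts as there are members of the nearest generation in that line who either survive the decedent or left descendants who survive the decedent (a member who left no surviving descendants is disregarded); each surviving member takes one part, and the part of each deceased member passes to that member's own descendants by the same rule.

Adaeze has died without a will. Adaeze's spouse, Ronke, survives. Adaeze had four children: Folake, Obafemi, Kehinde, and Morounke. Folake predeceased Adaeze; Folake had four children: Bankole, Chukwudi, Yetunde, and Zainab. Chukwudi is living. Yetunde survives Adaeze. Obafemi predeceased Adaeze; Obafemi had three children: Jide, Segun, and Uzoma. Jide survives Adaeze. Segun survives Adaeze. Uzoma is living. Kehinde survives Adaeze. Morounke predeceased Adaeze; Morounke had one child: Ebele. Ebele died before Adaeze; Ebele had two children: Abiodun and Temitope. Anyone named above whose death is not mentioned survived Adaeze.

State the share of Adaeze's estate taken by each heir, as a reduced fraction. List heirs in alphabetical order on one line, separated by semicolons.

Abiodun 5/64; Bankole 5/128; Chukwudi 5/128; Jide 5/96; Kehinde 5/32; Ronke 3/8; Segun 5/96; Temitope 5/64; Uzoma 5/96; Yetunde 5/128; Zainab 5/128

Ronke, as surviving spouse, takes 3/8.
The remaining 5/8 passes to Adaeze's descendants per stirpes.
The 5/8 is divided into 4 equal shares of 5/32 among Folake, Obafemi, Kehinde, Morounke.
Folake predeceased; the 5/32 allotted to Folake's branch passes to Folake's issue by representation.
The 5/32 is divided into 4 equal shares of 5/128 among Bankole, Chukwudi, Yetunde, Zainab.
Bankole is living and takes 5/128.
Chukwudi is living and takes 5/128.
Yetunde is living and takes 5/128.
Zainab is living and takes 5/128.
Obafemi predeceased; the 5/32 allotted to Obafemi's branch passes to Obafemi's issue by representation.
The 5/32 is divided into 3 equal shares of 5/96 among Jide, Segun, Uzoma.
Jide is living and takes 5/96.
Segun is living and takes 5/96.
Uzoma is living and takes 5/96.
Kehinde is living and takes 5/32.
Morounke predeceased; the 5/32 allotted to Morounke's branch passes to Morounke's issue by representation.
Ebele's line is the sole branch at this level, so the full 5/32 passes to Ebele's issue by representation.
The 5/32 is divided into 2 equal shares of 5/64 among Abiodun, Temitope.
Abiodun is living and takes 5/64.
Temitope is living and takes 5/64.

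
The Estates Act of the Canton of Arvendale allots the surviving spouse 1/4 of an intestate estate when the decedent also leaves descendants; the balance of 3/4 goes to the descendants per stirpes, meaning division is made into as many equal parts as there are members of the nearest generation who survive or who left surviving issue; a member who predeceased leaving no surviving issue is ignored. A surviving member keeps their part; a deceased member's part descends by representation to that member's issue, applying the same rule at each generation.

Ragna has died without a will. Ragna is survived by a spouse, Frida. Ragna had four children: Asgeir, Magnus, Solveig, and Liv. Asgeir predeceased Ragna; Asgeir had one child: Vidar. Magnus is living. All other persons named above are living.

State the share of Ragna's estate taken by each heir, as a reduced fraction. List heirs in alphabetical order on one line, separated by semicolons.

Frida 1/4; Liv 3/16; Magnus 3/16; Solveig 3/16; Vidar 3/16

Frida, as surviving spouse, takes 1/4.
The remaining 3/4 passes to Ragna's descendants per stirpes.
The 3/4 is divided into 4 equal shares of 3/16 among Asgeir, Magnus, Solveig, Liv.
Asgeir predeceased; the 3/16 allotted to Asgeir's branch passes to Asgeir's issue by representation.
Vidar is the sole taker at this level and receives the full 3/16.
Magnus is living and takes 3/16.
Solveig is living and takes 3/16.
Liv is living and takes 3/16.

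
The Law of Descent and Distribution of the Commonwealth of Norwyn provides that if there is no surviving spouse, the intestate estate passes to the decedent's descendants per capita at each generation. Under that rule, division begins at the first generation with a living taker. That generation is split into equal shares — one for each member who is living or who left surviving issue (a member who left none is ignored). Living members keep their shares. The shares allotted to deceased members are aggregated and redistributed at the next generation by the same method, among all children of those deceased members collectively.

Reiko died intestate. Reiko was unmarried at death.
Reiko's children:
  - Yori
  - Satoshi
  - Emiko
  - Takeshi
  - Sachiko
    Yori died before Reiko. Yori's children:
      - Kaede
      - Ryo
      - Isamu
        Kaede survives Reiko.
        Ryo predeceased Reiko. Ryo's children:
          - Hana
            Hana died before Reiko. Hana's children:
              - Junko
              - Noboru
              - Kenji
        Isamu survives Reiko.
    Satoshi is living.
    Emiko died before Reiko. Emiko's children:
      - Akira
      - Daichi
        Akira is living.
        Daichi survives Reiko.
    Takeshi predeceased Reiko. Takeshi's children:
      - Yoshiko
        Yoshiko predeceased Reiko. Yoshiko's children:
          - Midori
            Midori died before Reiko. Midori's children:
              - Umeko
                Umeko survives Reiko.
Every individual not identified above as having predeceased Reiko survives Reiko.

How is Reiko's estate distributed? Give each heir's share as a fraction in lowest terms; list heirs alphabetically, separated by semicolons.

There is no surviving spouse, so the entire estate passes to Reiko's descendants per capita at each generation.
At generation 1 (Yori, Satoshi, Emiko, Takeshi, Sachiko) there are 5 shares of (1)/5 = 1/5 each.
Living: Satoshi and Sachiko — each takes 1/5.
Deceased: Yori, Emiko, and Takeshi. Their combined 3/5 is pooled and carried to generation 2.
At generation 2 (Kaede, Ryo, Isamu, Akira, Daichi, Yoshiko) there are 6 shares of (3/5)/6 = 1/10 each.
Living: Kaede, Isamu, Akira, and Daichi — each takes 1/10.
Deceased: Ryo and Yoshiko. Their combined 1/5 is pooled and carried to generation 3.
At generation 3 (Hana, Midori) there are 2 shares of (1/5)/2 = 1/10 each.
Deceased: Hana and Midori. Their combined 1/5 is pooled and carried to generation 4.
At generation 4 (Junko, Noboru, Kenji, Umeko) there are 4 shares of (1/5)/4 = 1/20 each.
Living: Junko, Noboru, Kenji, and Umeko — each takes 1/20.

Akira 1/10; Daichi 1/10; Isamu 1/10; Junko 1/20; Kaede 1/10; Kenji 1/20; Noboru 1/20; Sachiko 1/5; Satoshi 1/5; Umeko 1/20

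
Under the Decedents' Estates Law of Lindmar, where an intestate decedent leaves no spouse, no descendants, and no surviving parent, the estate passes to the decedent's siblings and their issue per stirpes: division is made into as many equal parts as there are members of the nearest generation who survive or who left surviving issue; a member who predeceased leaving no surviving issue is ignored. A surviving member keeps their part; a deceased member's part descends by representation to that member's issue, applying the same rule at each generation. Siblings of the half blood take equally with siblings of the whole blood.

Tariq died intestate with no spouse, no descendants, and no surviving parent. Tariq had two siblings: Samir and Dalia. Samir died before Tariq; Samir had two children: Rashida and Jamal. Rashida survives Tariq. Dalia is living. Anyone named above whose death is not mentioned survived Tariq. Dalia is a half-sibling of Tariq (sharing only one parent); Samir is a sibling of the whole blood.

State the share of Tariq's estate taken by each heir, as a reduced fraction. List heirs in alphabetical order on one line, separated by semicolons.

No spouse, descendants, or parent survives, so the estate passes to Tariq's siblings per stirpes.
Half-blood and whole-blood siblings take equally under the stated rule.
The estate is divided into 2 equal shares of 1/2 among Samir, Dalia.
Samir predeceased; the 1/2 allotted to Samir's branch passes to Samir's issue by representation.
The 1/2 is divided into 2 equal shares of 1/4 among Rashida, Jamal.
Rashida is living and takes 1/4.
Jamal is living and takes 1/4.
Dalia is living and takes 1/2.

Dalia 1/2; Jamal 1/4; Rashida 1/4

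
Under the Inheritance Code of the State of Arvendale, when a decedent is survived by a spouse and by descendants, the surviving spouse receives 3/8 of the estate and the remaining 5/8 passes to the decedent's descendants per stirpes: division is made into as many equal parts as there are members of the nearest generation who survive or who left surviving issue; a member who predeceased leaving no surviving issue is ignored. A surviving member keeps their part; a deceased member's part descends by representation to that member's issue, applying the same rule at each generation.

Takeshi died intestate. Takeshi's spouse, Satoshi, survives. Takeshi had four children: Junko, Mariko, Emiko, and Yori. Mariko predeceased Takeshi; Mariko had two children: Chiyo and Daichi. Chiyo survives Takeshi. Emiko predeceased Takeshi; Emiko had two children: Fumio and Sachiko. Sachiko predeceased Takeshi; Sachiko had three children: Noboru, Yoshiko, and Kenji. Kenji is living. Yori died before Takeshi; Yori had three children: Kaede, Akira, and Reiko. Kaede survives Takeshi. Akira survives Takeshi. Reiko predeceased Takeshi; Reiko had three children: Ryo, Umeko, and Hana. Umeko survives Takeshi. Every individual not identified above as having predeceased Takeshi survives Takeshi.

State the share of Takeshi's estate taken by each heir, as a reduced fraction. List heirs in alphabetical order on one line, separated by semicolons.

Akira 5/96; Chiyo 5/64; Daichi 5/64; Fumio 5/64; Hana 5/288; Junko 5/32; Kaede 5/96; Kenji 5/192; Noboru 5/192; Ryo 5/288; Satoshi 3/8; Umeko 5/288; Yoshiko 5/192

Satoshi, as surviving spouse, takes 3/8.
The remaining 5/8 passes to Takeshi's descendants per stirpes.
The 5/8 is divided into 4 equal shares of 5/32 among Junko, Mariko, Emiko, Yori.
Junko is living and takes 5/32.
Mariko predeceased; the 5/32 allotted to Mariko's branch passes to Mariko's issue by representation.
The 5/32 is divided into 2 equal shares of 5/64 among Chiyo, Daichi.
Chiyo is living and takes 5/64.
Daichi is living and takes 5/64.
Emiko predeceased; the 5/32 allotted to Emiko's branch passes to Emiko's issue by representation.
The 5/32 is divided into 2 equal shares of 5/64 among Fumio, Sachiko.
Fumio is living and takes 5/64.
Sachiko predeceased; the 5/64 allotted to Sachiko's branch passes to Sachiko's issue by representation.
The 5/64 is divided into 3 equal shares of 5/192 among Noboru, Yoshiko, Kenji.
Noboru is living and takes 5/192.
Yoshiko is living and takes 5/192.
Kenji is living and takes 5/192.
Yori predeceased; the 5/32 allotted to Yori's branch passes to Yori's issue by representation.
The 5/32 is divided into 3 equal shares of 5/96 among Kaede, Akira, Reiko.
Kaede is living and takes 5/96.
Akira is living and takes 5/96.
Reiko predeceased; the 5/96 allotted to Reiko's branch passes to Reiko's issue by representation.
The 5/96 is divided into 3 equal shares of 5/288 among Ryo, Umeko, Hana.
Ryo is living and takes 5/288.
Umeko is living and takes 5/288.
Hana is living and takes 5/288.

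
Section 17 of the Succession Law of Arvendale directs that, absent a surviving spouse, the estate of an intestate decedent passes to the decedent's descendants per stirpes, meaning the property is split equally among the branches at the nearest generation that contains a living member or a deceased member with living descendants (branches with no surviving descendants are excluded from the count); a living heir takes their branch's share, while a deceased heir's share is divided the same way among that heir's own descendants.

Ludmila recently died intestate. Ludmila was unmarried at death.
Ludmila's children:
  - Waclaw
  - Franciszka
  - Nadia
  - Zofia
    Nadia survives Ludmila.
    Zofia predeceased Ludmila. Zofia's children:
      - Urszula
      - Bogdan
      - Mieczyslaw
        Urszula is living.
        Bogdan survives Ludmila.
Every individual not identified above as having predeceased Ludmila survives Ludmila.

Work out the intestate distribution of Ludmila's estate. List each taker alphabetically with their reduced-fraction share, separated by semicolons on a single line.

There is no surviving spouse, so the entire estate passes to Ludmila's descendants per stirpes.
The estate is divided into 4 equal shares of 1/4 among Waclaw, Franciszka, Nadia, Zofia.
Waclaw is living and takes 1/4.
Franciszka is living and takes 1/4.
Nadia is living and takes 1/4.
Zofia predeceased; the 1/4 allotted to Zofia's branch passes to Zofia's issue by representation.
The 1/4 is divided into 3 equal shares of 1/12 among Urszula, Bogdan, Mieczyslaw.
Urszula is living and takes 1/12.
Bogdan is living and takes 1/12.
Mieczyslaw is living and takes 1/12.

Bogdan 1/12; Franciszka 1/4; Mieczyslaw 1/12; Nadia 1/4; Urszula 1/12; Waclaw 1/4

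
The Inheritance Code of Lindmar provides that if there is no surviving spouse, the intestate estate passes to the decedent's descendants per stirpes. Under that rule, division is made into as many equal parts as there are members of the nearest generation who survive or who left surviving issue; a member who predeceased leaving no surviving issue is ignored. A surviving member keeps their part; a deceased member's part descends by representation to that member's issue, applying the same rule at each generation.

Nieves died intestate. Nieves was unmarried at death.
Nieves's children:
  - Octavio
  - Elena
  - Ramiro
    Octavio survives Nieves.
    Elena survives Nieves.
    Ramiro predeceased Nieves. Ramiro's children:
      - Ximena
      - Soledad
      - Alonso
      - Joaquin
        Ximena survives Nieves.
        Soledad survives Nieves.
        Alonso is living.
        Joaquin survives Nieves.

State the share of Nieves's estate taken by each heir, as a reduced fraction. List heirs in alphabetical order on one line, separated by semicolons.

Alonso 1/12; Elena 1/3; Joaquin 1/12; Octavio 1/3; Soledad 1/12; Ximena 1/12

There is no surviving spouse, so the entire estate passes to Nieves's descendants per stirpes.
The estate is divided into 3 equal shares of 1/3 among Octavio, Elena, Ramiro.
Octavio is living and takes 1/3.
Elena is living and takes 1/3.
Ramiro predeceased; the 1/3 allotted to Ramiro's branch passes to Ramiro's issue by representation.
The 1/3 is divided into 4 equal shares of 1/12 among Ximena, Soledad, Alonso, Joaquin.
Ximena is living and takes 1/12.
Soledad is living and takes 1/12.
Alonso is living and takes 1/12.
Joaquin is living and takes 1/12.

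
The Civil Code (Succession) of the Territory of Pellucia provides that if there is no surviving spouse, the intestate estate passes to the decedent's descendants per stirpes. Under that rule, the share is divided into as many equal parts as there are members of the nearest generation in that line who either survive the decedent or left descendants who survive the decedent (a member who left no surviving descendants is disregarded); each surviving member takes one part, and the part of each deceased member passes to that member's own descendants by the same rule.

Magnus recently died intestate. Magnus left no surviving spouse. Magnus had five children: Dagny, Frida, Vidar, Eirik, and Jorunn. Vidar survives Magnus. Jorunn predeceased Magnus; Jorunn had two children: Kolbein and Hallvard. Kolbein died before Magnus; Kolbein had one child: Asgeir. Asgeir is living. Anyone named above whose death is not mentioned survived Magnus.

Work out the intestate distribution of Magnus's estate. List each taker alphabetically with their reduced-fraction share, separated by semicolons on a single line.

There is no surviving spouse, so the entire estate passes to Magnus's descendants per stirpes.
The estate is divided into 5 equal shares of 1/5 among Dagny, Frida, Vidar, Eirik, Jorunn.
Dagny is living and takes 1/5.
Frida is living and takes 1/5.
Vidar is living and takes 1/5.
Eirik is living and takes 1/5.
Jorunn predeceased; the 1/5 allotted to Jorunn's branch passes to Jorunn's issue by representation.
The 1/5 is divided into 2 equal shares of 1/10 among Kolbein, Hallvard.
Kolbein predeceased; the 1/10 allotted to Kolbein's branch passes to Kolbein's issue by representation.
Asgeir is the sole taker at this level and receives the full 1/10.
Hallvard is living and takes 1/10.

Asgeir 1/10; Dagny 1/5; Eirik 1/5; Frida 1/5; Hallvard 1/10; Vidar 1/5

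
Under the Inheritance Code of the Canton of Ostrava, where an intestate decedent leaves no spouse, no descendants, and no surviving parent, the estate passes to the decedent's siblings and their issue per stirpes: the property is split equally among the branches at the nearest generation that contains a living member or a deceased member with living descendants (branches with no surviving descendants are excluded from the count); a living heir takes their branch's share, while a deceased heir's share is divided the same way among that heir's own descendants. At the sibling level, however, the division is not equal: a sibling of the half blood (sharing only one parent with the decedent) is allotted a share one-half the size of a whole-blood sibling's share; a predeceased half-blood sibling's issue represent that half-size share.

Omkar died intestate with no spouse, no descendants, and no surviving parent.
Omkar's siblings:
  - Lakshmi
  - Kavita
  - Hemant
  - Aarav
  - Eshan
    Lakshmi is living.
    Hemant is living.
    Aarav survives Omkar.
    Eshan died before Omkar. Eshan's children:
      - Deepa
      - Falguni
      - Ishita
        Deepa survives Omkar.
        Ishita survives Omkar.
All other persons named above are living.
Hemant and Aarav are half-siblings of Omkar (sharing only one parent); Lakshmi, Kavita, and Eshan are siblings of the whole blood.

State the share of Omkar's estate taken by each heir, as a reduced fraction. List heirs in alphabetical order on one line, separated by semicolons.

Aarav 1/8; Deepa 1/12; Falguni 1/12; Hemant 1/8; Ishita 1/12; Kavita 1/4; Lakshmi 1/4

No spouse, descendants, or parent survives, so the estate passes to Omkar's siblings per stirpes.
Half-blood siblings count for one-half the weight of whole-blood siblings at the initial division.
Dividing 1 in proportion to weights (total weight 4): Lakshmi (weight 1) → 1/4; Kavita (weight 1) → 1/4; Hemant (weight 1/2) → 1/8; Aarav (weight 1/2) → 1/8; Eshan (weight 1) → 1/4.
Lakshmi is living and takes 1/4.
Kavita is living and takes 1/4.
Hemant is living and takes 1/8.
Aarav is living and takes 1/8.
Eshan predeceased; the 1/4 allotted to Eshan's branch passes to Eshan's issue by representation.
The 1/4 is divided into 3 equal shares of 1/12 among Deepa, Falguni, Ishita.
Deepa is living and takes 1/12.
Falguni is living and takes 1/12.
Ishita is living and takes 1/12.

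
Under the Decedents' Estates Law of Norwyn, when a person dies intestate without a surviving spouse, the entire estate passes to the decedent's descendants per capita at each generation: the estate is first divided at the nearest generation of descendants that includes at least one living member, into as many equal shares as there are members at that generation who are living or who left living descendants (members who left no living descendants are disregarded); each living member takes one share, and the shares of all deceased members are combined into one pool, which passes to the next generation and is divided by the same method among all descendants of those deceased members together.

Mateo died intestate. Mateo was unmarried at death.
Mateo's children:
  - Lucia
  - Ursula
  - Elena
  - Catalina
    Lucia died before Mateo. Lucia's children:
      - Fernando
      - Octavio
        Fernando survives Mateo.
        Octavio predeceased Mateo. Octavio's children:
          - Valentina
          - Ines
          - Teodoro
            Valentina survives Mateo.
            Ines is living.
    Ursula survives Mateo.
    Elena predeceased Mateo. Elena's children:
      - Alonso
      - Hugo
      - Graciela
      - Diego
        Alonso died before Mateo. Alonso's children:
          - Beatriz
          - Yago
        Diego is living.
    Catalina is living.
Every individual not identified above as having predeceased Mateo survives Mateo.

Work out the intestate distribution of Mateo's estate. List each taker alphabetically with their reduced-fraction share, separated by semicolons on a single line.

There is no surviving spouse, so the entire estate passes to Mateo's descendants per capita at each generation.
At generation 1 (Lucia, Ursula, Elena, Catalina) there are 4 shares of (1)/4 = 1/4 each.
Living: Ursula and Catalina — each takes 1/4.
Deceased: Lucia and Elena. Their combined 1/2 is pooled and carried to generation 2.
At generation 2 (Fernando, Octavio, Alonso, Hugo, Graciela, Diego) there are 6 shares of (1/2)/6 = 1/12 each.
Living: Fernando, Hugo, Graciela, and Diego — each takes 1/12.
Deceased: Octavio and Alonso. Their combined 1/6 is pooled and carried to generation 3.
At generation 3 (Valentina, Ines, Teodoro, Beatriz, Yago) there are 5 shares of (1/6)/5 = 1/30 each.
Living: Valentina, Ines, Teodoro, Beatriz, and Yago — each takes 1/30.

Beatriz 1/30; Catalina 1/4; Diego 1/12; Fernando 1/12; Graciela 1/12; Hugo 1/12; Ines 1/30; Teodoro 1/30; Ursula 1/4; Valentina 1/30; Yago 1/30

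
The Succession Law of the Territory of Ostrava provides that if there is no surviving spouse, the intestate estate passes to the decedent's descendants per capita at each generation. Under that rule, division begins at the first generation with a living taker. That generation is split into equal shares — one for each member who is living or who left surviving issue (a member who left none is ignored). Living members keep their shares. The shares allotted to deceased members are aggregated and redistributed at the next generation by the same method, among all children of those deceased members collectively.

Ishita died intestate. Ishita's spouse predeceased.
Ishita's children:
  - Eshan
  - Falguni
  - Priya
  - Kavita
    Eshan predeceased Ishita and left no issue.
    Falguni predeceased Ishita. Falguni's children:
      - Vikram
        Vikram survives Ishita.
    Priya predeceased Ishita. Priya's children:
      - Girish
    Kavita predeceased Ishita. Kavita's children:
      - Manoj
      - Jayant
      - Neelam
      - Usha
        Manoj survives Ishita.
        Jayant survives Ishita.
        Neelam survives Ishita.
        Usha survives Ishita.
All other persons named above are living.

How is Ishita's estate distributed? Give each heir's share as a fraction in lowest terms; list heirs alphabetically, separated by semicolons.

Girish 1/6; Jayant 1/6; Manoj 1/6; Neelam 1/6; Usha 1/6; Vikram 1/6

There is no surviving spouse, so the entire estate passes to Ishita's descendants per capita at each generation.
No one at generation 1 (Falguni, Priya, Kavita) is living; moving to the next generation.
At generation 2 (Vikram, Girish, Manoj, Jayant, Neelam, Usha) there are 6 shares of (1)/6 = 1/6 each.
Living: Vikram, Girish, Manoj, Jayant, Neelam, and Usha — each takes 1/6.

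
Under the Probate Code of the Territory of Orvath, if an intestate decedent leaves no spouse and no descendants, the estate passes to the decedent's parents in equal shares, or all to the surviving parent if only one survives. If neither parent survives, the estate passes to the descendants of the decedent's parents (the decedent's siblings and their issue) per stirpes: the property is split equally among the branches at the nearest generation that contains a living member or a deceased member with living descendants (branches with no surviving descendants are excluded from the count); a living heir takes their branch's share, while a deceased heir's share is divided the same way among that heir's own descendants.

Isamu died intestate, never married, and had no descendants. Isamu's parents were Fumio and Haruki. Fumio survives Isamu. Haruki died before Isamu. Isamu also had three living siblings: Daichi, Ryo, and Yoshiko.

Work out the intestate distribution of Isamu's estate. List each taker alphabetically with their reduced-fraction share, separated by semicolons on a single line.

Only one parent, Fumio, survives, so Fumio takes the entire estate. The siblings take nothing because a surviving parent has priority.

Fumio 1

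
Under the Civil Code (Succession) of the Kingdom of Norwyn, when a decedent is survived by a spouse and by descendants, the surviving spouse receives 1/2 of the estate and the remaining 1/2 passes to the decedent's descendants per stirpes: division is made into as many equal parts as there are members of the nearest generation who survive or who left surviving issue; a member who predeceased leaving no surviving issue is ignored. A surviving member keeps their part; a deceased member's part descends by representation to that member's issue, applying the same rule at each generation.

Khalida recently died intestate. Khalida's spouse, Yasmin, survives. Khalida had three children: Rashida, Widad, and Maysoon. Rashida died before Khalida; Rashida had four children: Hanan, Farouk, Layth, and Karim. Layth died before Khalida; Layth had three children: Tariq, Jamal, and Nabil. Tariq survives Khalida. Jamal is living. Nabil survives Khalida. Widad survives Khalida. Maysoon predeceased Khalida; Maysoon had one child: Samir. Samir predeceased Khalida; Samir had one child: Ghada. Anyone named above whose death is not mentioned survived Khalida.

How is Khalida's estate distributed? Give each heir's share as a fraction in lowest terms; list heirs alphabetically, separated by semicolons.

Yasmin, as surviving spouse, takes 1/2.
The remaining 1/2 passes to Khalida's descendants per stirpes.
The 1/2 is divided into 3 equal shares of 1/6 among Rashida, Widad, Maysoon.
Rashida predeceased; the 1/6 allotted to Rashida's branch passes to Rashida's issue by representation.
The 1/6 is divided into 4 equal shares of 1/24 among Hanan, Farouk, Layth, Karim.
Hanan is living and takes 1/24.
Farouk is living and takes 1/24.
Layth predeceased; the 1/24 allotted to Layth's branch passes to Layth's issue by representation.
The 1/24 is divided into 3 equal shares of 1/72 among Tariq, Jamal, Nabil.
Tariq is living and takes 1/72.
Jamal is living and takes 1/72.
Nabil is living and takes 1/72.
Karim is living and takes 1/24.
Widad is living and takes 1/6.
Maysoon predeceased; the 1/6 allotted to Maysoon's branch passes to Maysoon's issue by representation.
Samir's line is the sole branch at this level, so the full 1/6 passes to Samir's issue by representation.
Ghada is the sole taker at this level and receives the full 1/6.

Farouk 1/24; Ghada 1/6; Hanan 1/24; Jamal 1/72; Karim 1/24; Nabil 1/72; Tariq 1/72; Widad 1/6; Yasmin 1/2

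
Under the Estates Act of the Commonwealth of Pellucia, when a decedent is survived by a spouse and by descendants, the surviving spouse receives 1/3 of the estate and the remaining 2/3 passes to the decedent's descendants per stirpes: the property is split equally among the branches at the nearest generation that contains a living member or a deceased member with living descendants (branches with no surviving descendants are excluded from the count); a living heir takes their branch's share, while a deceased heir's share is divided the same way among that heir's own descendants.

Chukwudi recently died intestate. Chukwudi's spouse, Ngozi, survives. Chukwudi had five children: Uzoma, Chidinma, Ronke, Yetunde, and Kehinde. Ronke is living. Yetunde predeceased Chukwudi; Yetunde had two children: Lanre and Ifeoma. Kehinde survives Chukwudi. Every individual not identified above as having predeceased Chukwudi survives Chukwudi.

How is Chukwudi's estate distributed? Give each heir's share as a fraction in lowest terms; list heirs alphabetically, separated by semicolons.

Ngozi, as surviving spouse, takes 1/3.
The remaining 2/3 passes to Chukwudi's descendants per stirpes.
The 2/3 is divided into 5 equal shares of 2/15 among Uzoma, Chidinma, Ronke, Yetunde, Kehinde.
Uzoma is living and takes 2/15.
Chidinma is living and takes 2/15.
Ronke is living and takes 2/15.
Yetunde predeceased; the 2/15 allotted to Yetunde's branch passes to Yetunde's issue by representation.
The 2/15 is divided into 2 equal shares of 1/15 among Lanre, Ifeoma.
Lanre is living and takes 1/15.
Ifeoma is living and takes 1/15.
Kehinde is living and takes 2/15.

Chidinma 2/15; Ifeoma 1/15; Kehinde 2/15; Lanre 1/15; Ngozi 1/3; Ronke 2/15; Uzoma 2/15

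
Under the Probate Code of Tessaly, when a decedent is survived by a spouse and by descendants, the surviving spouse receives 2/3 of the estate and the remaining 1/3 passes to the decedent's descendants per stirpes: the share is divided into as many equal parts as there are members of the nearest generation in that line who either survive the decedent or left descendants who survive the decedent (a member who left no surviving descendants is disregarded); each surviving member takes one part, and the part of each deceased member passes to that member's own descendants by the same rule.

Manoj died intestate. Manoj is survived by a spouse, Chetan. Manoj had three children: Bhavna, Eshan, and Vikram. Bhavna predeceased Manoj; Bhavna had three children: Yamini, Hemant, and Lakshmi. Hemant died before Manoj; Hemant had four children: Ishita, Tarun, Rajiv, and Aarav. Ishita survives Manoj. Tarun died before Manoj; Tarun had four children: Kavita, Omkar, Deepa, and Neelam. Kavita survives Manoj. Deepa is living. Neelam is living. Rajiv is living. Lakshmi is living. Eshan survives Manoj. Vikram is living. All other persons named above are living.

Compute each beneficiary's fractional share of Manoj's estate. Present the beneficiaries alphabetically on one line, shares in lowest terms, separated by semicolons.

Chetan, as surviving spouse, takes 2/3.
The remaining 1/3 passes to Manoj's descendants per stirpes.
The 1/3 is divided into 3 equal shares of 1/9 among Bhavna, Eshan, Vikram.
Bhavna predeceased; the 1/9 allotted to Bhavna's branch passes to Bhavna's issue by representation.
The 1/9 is divided into 3 equal shares of 1/27 among Yamini, Hemant, Lakshmi.
Yamini is living and takes 1/27.
Hemant predeceased; the 1/27 allotted to Hemant's branch passes to Hemant's issue by representation.
The 1/27 is divided into 4 equal shares of 1/108 among Ishita, Tarun, Rajiv, Aarav.
Ishita is living and takes 1/108.
Tarun predeceased; the 1/108 allotted to Tarun's branch passes to Tarun's issue by representation.
The 1/108 is divided into 4 equal shares of 1/432 among Kavita, Omkar, Deepa, Neelam.
Kavita is living and takes 1/432.
Omkar is living and takes 1/432.
Deepa is living and takes 1/432.
Neelam is living and takes 1/432.
Rajiv is living and takes 1/108.
Aarav is living and takes 1/108.
Lakshmi is living and takes 1/27.
Eshan is living and takes 1/9.
Vikram is living and takes 1/9.

Aarav 1/108; Chetan 2/3; Deepa 1/432; Eshan 1/9; Ishita 1/108; Kavita 1/432; Lakshmi 1/27; Neelam 1/432; Omkar 1/432; Rajiv 1/108; Vikram 1/9; Yamini 1/27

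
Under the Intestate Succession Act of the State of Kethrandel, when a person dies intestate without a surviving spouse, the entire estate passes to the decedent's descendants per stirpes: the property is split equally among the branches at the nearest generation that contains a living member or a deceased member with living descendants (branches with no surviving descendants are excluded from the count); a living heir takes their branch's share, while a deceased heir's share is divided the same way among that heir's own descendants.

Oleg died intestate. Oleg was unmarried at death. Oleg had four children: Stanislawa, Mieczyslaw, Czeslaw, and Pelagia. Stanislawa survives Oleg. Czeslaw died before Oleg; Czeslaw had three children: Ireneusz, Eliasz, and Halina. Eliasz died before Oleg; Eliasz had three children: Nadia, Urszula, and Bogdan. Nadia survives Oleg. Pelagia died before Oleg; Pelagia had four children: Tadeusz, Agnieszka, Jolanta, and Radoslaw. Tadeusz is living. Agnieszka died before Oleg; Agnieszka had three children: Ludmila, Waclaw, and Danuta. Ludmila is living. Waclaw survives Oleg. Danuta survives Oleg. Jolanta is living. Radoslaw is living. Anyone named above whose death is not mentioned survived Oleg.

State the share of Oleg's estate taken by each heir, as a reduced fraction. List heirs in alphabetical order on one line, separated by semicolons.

Bogdan 1/36; Danuta 1/48; Halina 1/12; Ireneusz 1/12; Jolanta 1/16; Ludmila 1/48; Mieczyslaw 1/4; Nadia 1/36; Radoslaw 1/16; Stanislawa 1/4; Tadeusz 1/16; Urszula 1/36; Waclaw 1/48

There is no surviving spouse, so the entire estate passes to Oleg's descendants per stirpes.
The estate is divided into 4 equal shares of 1/4 among Stanislawa, Mieczyslaw, Czeslaw, Pelagia.
Stanislawa is living and takes 1/4.
Mieczyslaw is living and takes 1/4.
Czeslaw predeceased; the 1/4 allotted to Czeslaw's branch passes to Czeslaw's issue by representation.
The 1/4 is divided into 3 equal shares of 1/12 among Ireneusz, Eliasz, Halina.
Ireneusz is living and takes 1/12.
Eliasz predeceased; the 1/12 allotted to Eliasz's branch passes to Eliasz's issue by representation.
The 1/12 is divided into 3 equal shares of 1/36 among Nadia, Urszula, Bogdan.
Nadia is living and takes 1/36.
Urszula is living and takes 1/36.
Bogdan is living and takes 1/36.
Halina is living and takes 1/12.
Pelagia predeceased; the 1/4 allotted to Pelagia's branch passes to Pelagia's issue by representation.
The 1/4 is divided into 4 equal shares of 1/16 among Tadeusz, Agnieszka, Jolanta, Radoslaw.
Tadeusz is living and takes 1/16.
Agnieszka predeceased; the 1/16 allotted to Agnieszka's branch passes to Agnieszka's issue by representation.
The 1/16 is divided into 3 equal shares of 1/48 among Ludmila, Waclaw, Danuta.
Ludmila is living and takes 1/48.
Waclaw is living and takes 1/48.
Danuta is living and takes 1/48.
Jolanta is living and takes 1/16.
Radoslaw is living and takes 1/16.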